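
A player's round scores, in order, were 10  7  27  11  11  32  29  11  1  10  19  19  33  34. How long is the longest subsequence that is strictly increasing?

Let dp[i] be the length of the longest such subsequence ending at index i:
i:      1  2  3  4  5  6  7  8  9 10 11 12 13 14
a[i]:  10  7 27 11 11 32 29 11  1 10 19 19 33 34
dp:     1  1  2  2  2  3  3  2  1  2  3  3  4  5
Maximum dp value is 5.

5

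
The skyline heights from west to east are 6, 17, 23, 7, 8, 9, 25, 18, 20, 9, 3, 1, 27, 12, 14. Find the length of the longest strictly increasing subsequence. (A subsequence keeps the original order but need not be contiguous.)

7

Track the smallest tail for each achievable length (strict):
6 → extends → [6]
17 → extends → [6, 17]
23 → extends → [6, 17, 23]
7 → replaces 17 → [6, 7, 23]
8 → replaces 23 → [6, 7, 8]
9 → extends → [6, 7, 8, 9]
25 → extends → [6, 7, 8, 9, 25]
18 → replaces 25 → [6, 7, 8, 9, 18]
20 → extends → [6, 7, 8, 9, 18, 20]
9 → already a tail → [6, 7, 8, 9, 18, 20]
3 → replaces 6 → [3, 7, 8, 9, 18, 20]
1 → replaces 3 → [1, 7, 8, 9, 18, 20]
27 → extends → [1, 7, 8, 9, 18, 20, 27]
12 → replaces 18 → [1, 7, 8, 9, 12, 20, 27]
14 → replaces 20 → [1, 7, 8, 9, 12, 14, 27]
Seven tails, so the longest strictly increasing subsequence has length 7 (e.g. 6, 7, 8, 9, 18, 20, 27).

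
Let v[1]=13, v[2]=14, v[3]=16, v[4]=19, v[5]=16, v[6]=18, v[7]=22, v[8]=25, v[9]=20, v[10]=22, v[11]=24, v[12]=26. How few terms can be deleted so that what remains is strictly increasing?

Fewest deletions = n − (longest strictly increasing subsequence).
i:      1  2  3  4  5  6  7  8  9 10 11 12
v[i]:  13 14 16 19 16 18 22 25 20 22 24 26
dp:     1  2  3  4  3  4  5  6  5  6  7  8
max dp = 8, so deletions = 12 − 8 = 4.

4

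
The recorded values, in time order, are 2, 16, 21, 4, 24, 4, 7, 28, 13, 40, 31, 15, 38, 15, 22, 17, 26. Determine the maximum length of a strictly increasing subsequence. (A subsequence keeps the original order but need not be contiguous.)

Track the smallest tail for each achievable length (strict):
2 → extends → [2]
16 → extends → [2, 16]
21 → extends → [2, 16, 21]
4 → replaces 16 → [2, 4, 21]
24 → extends → [2, 4, 21, 24]
4 → already a tail → [2, 4, 21, 24]
7 → replaces 21 → [2, 4, 7, 24]
28 → extends → [2, 4, 7, 24, 28]
13 → replaces 24 → [2, 4, 7, 13, 28]
40 → extends → [2, 4, 7, 13, 28, 40]
31 → replaces 40 → [2, 4, 7, 13, 28, 31]
15 → replaces 28 → [2, 4, 7, 13, 15, 31]
38 → extends → [2, 4, 7, 13, 15, 31, 38]
15 → already a tail → [2, 4, 7, 13, 15, 31, 38]
22 → replaces 31 → [2, 4, 7, 13, 15, 22, 38]
17 → replaces 22 → [2, 4, 7, 13, 15, 17, 38]
26 → replaces 38 → [2, 4, 7, 13, 15, 17, 26]
Seven tails, so the longest strictly increasing subsequence has length 7 (e.g. 2, 16, 21, 24, 28, 31, 38).

7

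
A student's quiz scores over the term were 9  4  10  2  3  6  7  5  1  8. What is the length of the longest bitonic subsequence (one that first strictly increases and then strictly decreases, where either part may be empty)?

inc[i] = longest strictly increasing subsequence ending at i; dec[i] = longest strictly decreasing subsequence starting at i:
i:      1  2  3  4  5  6  7  8  9 10
a[i]:   9  4 10  2  3  6  7  5  1  8
inc:    1  1  2  1  2  3  4  3  1  5
dec:    4  3  4  2  2  3  3  2  1  1
Best peak at i=7 (value 7): inc=4, dec=3, length 4+3−1 = 6.

6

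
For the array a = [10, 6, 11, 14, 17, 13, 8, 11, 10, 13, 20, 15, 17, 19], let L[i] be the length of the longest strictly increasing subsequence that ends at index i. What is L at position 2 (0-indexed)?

2

dp[i] = 1 + max{dp[j] : j<i, a[j]<a[i]} (or 1 if no such j):
i:      0  1  2  3  4  5  6  7  8  9 10 11 12 13
a[i]:  10  6 11 14 17 13  8 11 10 13 20 15 17 19
dp:     1  1  2  3  4  3  2  3  3  4  5  5  6  7
At index 2 the value is 2.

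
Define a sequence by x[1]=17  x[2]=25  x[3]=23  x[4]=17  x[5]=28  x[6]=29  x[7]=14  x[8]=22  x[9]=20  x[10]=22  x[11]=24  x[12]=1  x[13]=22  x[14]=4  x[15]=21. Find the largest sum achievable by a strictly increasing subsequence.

Let S[i] be the best sum of a strictly increasing subsequence ending at i:
i:      1  2  3  4  5  6  7  8  9 10 11 12 13 14 15
x[i]:  17 25 23 17 28 29 14 22 20 22 24  1 22  4 21
S:     17 42 40 17 70 99 14 39 37 59 83  1 59  5 58
Maximum is 99 (e.g. 17 + 25 + 28 + 29).

99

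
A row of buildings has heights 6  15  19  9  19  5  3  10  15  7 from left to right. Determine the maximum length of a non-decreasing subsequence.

4

Let dp[i] be the length of the longest such subsequence ending at index i:
i:      1  2  3  4  5  6  7  8  9 10
a[i]:   6 15 19  9 19  5  3 10 15  7
dp:     1  2  3  2  4  1  1  3  4  2
Maximum dp value is 4.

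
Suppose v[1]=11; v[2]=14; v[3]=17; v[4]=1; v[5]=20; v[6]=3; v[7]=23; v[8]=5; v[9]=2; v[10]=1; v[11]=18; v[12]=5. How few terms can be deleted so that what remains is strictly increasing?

7

Fewest deletions = n − (longest strictly increasing subsequence).
Patience tails:
11 → extends → [11]
14 → extends → [11, 14]
17 → extends → [11, 14, 17]
1 → replaces 11 → [1, 14, 17]
20 → extends → [1, 14, 17, 20]
3 → replaces 14 → [1, 3, 17, 20]
23 → extends → [1, 3, 17, 20, 23]
5 → replaces 17 → [1, 3, 5, 20, 23]
2 → replaces 3 → [1, 2, 5, 20, 23]
1 → already a tail → [1, 2, 5, 20, 23]
18 → replaces 20 → [1, 2, 5, 18, 23]
5 → already a tail → [1, 2, 5, 18, 23]
Longest strictly increasing subsequence has length 5, so deletions = 12 − 5 = 7.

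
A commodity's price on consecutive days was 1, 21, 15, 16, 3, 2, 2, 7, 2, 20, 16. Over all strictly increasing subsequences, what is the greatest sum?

Let S[i] be the best sum of a strictly increasing subsequence ending at i:
i:      1  2  3  4  5  6  7  8  9 10 11
a[i]:   1 21 15 16  3  2  2  7  2 20 16
S:      1 22 16 32  4  3  3 11  3 52 32
Maximum is 52 (e.g. 1 + 15 + 16 + 20).

52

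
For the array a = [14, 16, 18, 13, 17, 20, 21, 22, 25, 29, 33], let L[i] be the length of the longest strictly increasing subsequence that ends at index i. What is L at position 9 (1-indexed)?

dp[i] = 1 + max{dp[j] : j<i, a[j]<a[i]} (or 1 if no such j):
i:      1  2  3  4  5  6  7  8  9 10 11
a[i]:  14 16 18 13 17 20 21 22 25 29 33
dp:     1  2  3  1  3  4  5  6  7  8  9
At index 9 the value is 7.

7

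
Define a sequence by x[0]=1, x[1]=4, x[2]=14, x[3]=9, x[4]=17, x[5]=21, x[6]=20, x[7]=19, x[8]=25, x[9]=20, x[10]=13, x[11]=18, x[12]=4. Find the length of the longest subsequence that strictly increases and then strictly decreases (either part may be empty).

inc[i] = longest strictly increasing subsequence ending at i; dec[i] = longest strictly decreasing subsequence starting at i:
i:      0  1  2  3  4  5  6  7  8  9 10 11 12
x[i]:   1  4 14  9 17 21 20 19 25 20 13 18  4
inc:    1  2  3  3  4  5  5  5  6  6  4  5  2
dec:    1  1  3  2  3  5  4  3  4  3  2  2  1
Best peak at i=5 (value 21): inc=5, dec=5, length 5+5−1 = 9.

9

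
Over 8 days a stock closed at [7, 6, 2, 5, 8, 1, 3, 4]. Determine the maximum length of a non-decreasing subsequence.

3

Track the smallest tail for each achievable length (allowing ties):
7 → extends → [7]
6 → replaces 7 → [6]
2 → replaces 6 → [2]
5 → extends → [2, 5]
8 → extends → [2, 5, 8]
1 → replaces 2 → [1, 5, 8]
3 → replaces 5 → [1, 3, 8]
4 → replaces 8 → [1, 3, 4]
Three tails, so the longest non-decreasing subsequence has length 3 (e.g. 2, 5, 8).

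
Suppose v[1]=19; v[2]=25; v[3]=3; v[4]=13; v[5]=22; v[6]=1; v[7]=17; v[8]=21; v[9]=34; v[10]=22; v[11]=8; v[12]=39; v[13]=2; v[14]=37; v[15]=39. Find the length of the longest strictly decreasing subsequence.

Negate each value so 'decreasing' becomes 'increasing', then run patience tails on the negated sequence:
-19 → extends → [-19]
-25 → replaces -19 → [-25]
-3 → extends → [-25, -3]
-13 → replaces -3 → [-25, -13]
-22 → replaces -13 → [-25, -22]
-1 → extends → [-25, -22, -1]
-17 → replaces -1 → [-25, -22, -17]
-21 → replaces -17 → [-25, -22, -21]
-34 → replaces -25 → [-34, -22, -21]
-22 → already a tail → [-34, -22, -21]
-8 → extends → [-34, -22, -21, -8]
-39 → replaces -34 → [-39, -22, -21, -8]
-2 → extends → [-39, -22, -21, -8, -2]
-37 → replaces -22 → [-39, -37, -21, -8, -2]
-39 → already a tail → [-39, -37, -21, -8, -2]
Five tails, so the longest strictly decreasing subsequence of the original has length 5.

5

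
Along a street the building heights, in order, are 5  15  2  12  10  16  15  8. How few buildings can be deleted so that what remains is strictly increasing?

Fewest deletions = n − (longest strictly increasing subsequence).
i:      1  2  3  4  5  6  7  8
a[i]:   5 15  2 12 10 16 15  8
dp:     1  2  1  2  2  3  3  2
max dp = 3, so deletions = 8 − 3 = 5.

5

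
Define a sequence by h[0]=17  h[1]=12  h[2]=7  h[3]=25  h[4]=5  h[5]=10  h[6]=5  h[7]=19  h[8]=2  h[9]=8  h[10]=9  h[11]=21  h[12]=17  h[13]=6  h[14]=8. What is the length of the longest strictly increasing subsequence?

4

Let dp[i] be the length of the longest such subsequence ending at index i:
i:      0  1  2  3  4  5  6  7  8  9 10 11 12 13 14
h[i]:  17 12  7 25  5 10  5 19  2  8  9 21 17  6  8
dp:     1  1  1  2  1  2  1  3  1  2  3  4  4  2  3
Maximum dp value is 4.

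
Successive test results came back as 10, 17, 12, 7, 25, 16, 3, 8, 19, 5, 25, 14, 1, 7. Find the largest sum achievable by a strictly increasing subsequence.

82

Let S[i] be the best sum of a strictly increasing subsequence ending at i:
i:      1  2  3  4  5  6  7  8  9 10 11 12 13 14
a[i]:  10 17 12  7 25 16  3  8 19  5 25 14  1  7
S:     10 27 22  7 52 38  3 15 57  8 82 36  1 15
Maximum is 82 (e.g. 10 + 12 + 16 + 19 + 25).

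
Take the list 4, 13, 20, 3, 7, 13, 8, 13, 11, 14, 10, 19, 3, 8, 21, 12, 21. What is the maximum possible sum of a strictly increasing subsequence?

86

Let S[i] be the best sum of a strictly increasing subsequence ending at i:
i:      1  2  3  4  5  6  7  8  9 10 11 12 13 14 15 16 17
a[i]:   4 13 20  3  7 13  8 13 11 14 10 19  3  8 21 12 21
S:      4 17 37  3 11 24 19 32 30 46 29 65  3 19 86 42 86
Maximum is 86 (e.g. 4 + 7 + 8 + 13 + 14 + 19 + 21).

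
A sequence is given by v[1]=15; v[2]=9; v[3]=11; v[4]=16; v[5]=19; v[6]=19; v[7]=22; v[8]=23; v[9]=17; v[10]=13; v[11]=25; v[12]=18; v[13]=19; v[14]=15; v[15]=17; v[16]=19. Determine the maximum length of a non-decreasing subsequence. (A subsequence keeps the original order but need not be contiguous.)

8

Let dp[i] be the length of the longest such subsequence ending at index i:
i:      1  2  3  4  5  6  7  8  9 10 11 12 13 14 15 16
v[i]:  15  9 11 16 19 19 22 23 17 13 25 18 19 15 17 19
dp:     1  1  2  3  4  5  6  7  4  3  8  5  6  4  5  7
Maximum dp value is 8.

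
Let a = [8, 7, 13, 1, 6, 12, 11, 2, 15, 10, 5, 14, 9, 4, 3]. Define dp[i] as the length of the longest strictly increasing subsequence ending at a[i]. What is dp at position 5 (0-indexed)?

3

dp[i] = 1 + max{dp[j] : j<i, a[j]<a[i]} (or 1 if no such j):
i:      0  1  2  3  4  5  6  7  8  9 10 11 12 13 14
a[i]:   8  7 13  1  6 12 11  2 15 10  5 14  9  4  3
dp:     1  1  2  1  2  3  3  2  4  3  3  4  4  3  3
At index 5 the value is 3.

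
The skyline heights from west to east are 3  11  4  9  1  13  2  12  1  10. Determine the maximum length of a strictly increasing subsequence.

4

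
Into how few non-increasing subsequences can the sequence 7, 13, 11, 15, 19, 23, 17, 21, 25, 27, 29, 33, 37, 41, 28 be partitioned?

11

Place each on the leftmost legal pile:
7 → new pile 1 (tops now [7])
13 → new pile 2 (tops now [7, 13])
11 → pile 2 (tops now [7, 11])
15 → new pile 3 (tops now [7, 11, 15])
19 → new pile 4 (tops now [7, 11, 15, 19])
23 → new pile 5 (tops now [7, 11, 15, 19, 23])
17 → pile 4 (tops now [7, 11, 15, 17, 23])
21 → pile 5 (tops now [7, 11, 15, 17, 21])
25 → new pile 6 (tops now [7, 11, 15, 17, 21, 25])
27 → new pile 7 (tops now [7, 11, 15, 17, 21, 25, 27])
29 → new pile 8 (tops now [7, 11, 15, 17, 21, 25, 27, 29])
33 → new pile 9 (tops now [7, 11, 15, 17, 21, 25, 27, 29, 33])
37 → new pile 10 (tops now [7, 11, 15, 17, 21, 25, 27, 29, 33, 37])
41 → new pile 11 (tops now [7, 11, 15, 17, 21, 25, 27, 29, 33, 37, 41])
28 → pile 8 (tops now [7, 11, 15, 17, 21, 25, 27, 28, 33, 37, 41])
Eleven piles.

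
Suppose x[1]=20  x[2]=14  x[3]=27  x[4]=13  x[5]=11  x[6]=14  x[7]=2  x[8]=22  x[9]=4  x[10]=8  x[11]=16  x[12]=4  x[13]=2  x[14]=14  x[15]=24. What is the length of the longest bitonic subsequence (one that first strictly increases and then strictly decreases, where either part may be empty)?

7

inc[i] = longest strictly increasing subsequence ending at i; dec[i] = longest strictly decreasing subsequence starting at i:
i:      1  2  3  4  5  6  7  8  9 10 11 12 13 14 15
x[i]:  20 14 27 13 11 14  2 22  4  8 16  4  2 14 24
inc:    1  1  2  1  1  2  1  3  2  3  4  2  1  4  5
dec:    7  6  6  5  4  4  1  4  2  3  3  2  1  1  1
Best peak at i=1 (value 20): inc=1, dec=7, length 1+7−1 = 7.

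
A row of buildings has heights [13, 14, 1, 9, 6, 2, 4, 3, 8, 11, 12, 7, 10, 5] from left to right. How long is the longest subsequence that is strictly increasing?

Let dp[i] be the length of the longest such subsequence ending at index i:
i:      1  2  3  4  5  6  7  8  9 10 11 12 13 14
a[i]:  13 14  1  9  6  2  4  3  8 11 12  7 10  5
dp:     1  2  1  2  2  2  3  3  4  5  6  4  5  4
Maximum dp value is 6.

6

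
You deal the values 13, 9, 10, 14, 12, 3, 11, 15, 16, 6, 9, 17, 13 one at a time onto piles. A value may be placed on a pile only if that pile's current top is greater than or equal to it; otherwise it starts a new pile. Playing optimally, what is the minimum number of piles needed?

6

Place each on the leftmost legal pile:
13 → new pile 1 (tops now [13])
9 → pile 1 (tops now [9])
10 → new pile 2 (tops now [9, 10])
14 → new pile 3 (tops now [9, 10, 14])
12 → pile 3 (tops now [9, 10, 12])
3 → pile 1 (tops now [3, 10, 12])
11 → pile 3 (tops now [3, 10, 11])
15 → new pile 4 (tops now [3, 10, 11, 15])
16 → new pile 5 (tops now [3, 10, 11, 15, 16])
6 → pile 2 (tops now [3, 6, 11, 15, 16])
9 → pile 3 (tops now [3, 6, 9, 15, 16])
17 → new pile 6 (tops now [3, 6, 9, 15, 16, 17])
13 → pile 4 (tops now [3, 6, 9, 13, 16, 17])
Six piles.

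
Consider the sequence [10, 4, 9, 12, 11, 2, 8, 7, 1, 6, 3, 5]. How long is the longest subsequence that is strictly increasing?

3

Let dp[i] be the length of the longest such subsequence ending at index i:
i:      1  2  3  4  5  6  7  8  9 10 11 12
a[i]:  10  4  9 12 11  2  8  7  1  6  3  5
dp:     1  1  2  3  3  1  2  2  1  2  2  3
Maximum dp value is 3.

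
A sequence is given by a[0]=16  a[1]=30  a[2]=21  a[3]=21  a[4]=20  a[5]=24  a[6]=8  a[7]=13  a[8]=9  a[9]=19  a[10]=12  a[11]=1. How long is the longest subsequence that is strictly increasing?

Track the smallest tail for each achievable length (strict):
16 → extends → [16]
30 → extends → [16, 30]
21 → replaces 30 → [16, 21]
21 → already a tail → [16, 21]
20 → replaces 21 → [16, 20]
24 → extends → [16, 20, 24]
8 → replaces 16 → [8, 20, 24]
13 → replaces 20 → [8, 13, 24]
9 → replaces 13 → [8, 9, 24]
19 → replaces 24 → [8, 9, 19]
12 → replaces 19 → [8, 9, 12]
1 → replaces 8 → [1, 9, 12]
Three tails, so the longest strictly increasing subsequence has length 3 (e.g. 16, 21, 24).

3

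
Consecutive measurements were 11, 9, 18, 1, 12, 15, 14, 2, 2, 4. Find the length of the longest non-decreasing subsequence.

Track the smallest tail for each achievable length (allowing ties):
11 → extends → [11]
9 → replaces 11 → [9]
18 → extends → [9, 18]
1 → replaces 9 → [1, 18]
12 → replaces 18 → [1, 12]
15 → extends → [1, 12, 15]
14 → replaces 15 → [1, 12, 14]
2 → replaces 12 → [1, 2, 14]
2 → replaces 14 → [1, 2, 2]
4 → extends → [1, 2, 2, 4]
Four tails, so the longest non-decreasing subsequence has length 4 (e.g. 1, 2, 2, 4).

4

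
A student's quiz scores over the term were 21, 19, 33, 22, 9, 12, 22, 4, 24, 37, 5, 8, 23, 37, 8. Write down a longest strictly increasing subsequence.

9, 12, 22, 24, 37

Patience tails give the LIS length; then backtrack through the dp parents:
21 → extends → [21]
19 → replaces 21 → [19]
33 → extends → [19, 33]
22 → replaces 33 → [19, 22]
9 → replaces 19 → [9, 22]
12 → replaces 22 → [9, 12]
22 → extends → [9, 12, 22]
4 → replaces 9 → [4, 12, 22]
24 → extends → [4, 12, 22, 24]
37 → extends → [4, 12, 22, 24, 37]
5 → replaces 12 → [4, 5, 22, 24, 37]
8 → replaces 22 → [4, 5, 8, 24, 37]
23 → replaces 24 → [4, 5, 8, 23, 37]
37 → already a tail → [4, 5, 8, 23, 37]
8 → already a tail → [4, 5, 8, 23, 37]
Length 5; one witness is 9, 12, 22, 24, 37.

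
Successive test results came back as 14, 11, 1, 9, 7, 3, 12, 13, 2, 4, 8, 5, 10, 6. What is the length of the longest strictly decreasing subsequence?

Let dp[i] be the longest strictly decreasing subsequence ending at i:
i:      1  2  3  4  5  6  7  8  9 10 11 12 13 14
a[i]:  14 11  1  9  7  3 12 13  2  4  8  5 10  6
dp:     1  2  3  3  4  5  2  2  6  5  4  5  3  5
Maximum is 6.

6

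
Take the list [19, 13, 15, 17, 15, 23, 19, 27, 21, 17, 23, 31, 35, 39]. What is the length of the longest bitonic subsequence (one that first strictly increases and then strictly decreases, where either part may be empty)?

9

inc[i] = longest strictly increasing subsequence ending at i; dec[i] = longest strictly decreasing subsequence starting at i:
i:      1  2  3  4  5  6  7  8  9 10 11 12 13 14
a[i]:  19 13 15 17 15 23 19 27 21 17 23 31 35 39
inc:    1  1  2  3  2  4  4  5  5  3  6  7  8  9
dec:    3  1  1  2  1  3  2  3  2  1  1  1  1  1
Best peak at i=14 (value 39): inc=9, dec=1, length 9+1−1 = 9.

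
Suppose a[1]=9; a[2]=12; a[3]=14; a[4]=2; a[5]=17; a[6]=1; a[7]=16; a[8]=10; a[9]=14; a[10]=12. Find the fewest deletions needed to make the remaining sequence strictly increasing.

Fewest deletions = n − (longest strictly increasing subsequence).
Patience tails:
9 → extends → [9]
12 → extends → [9, 12]
14 → extends → [9, 12, 14]
2 → replaces 9 → [2, 12, 14]
17 → extends → [2, 12, 14, 17]
1 → replaces 2 → [1, 12, 14, 17]
16 → replaces 17 → [1, 12, 14, 16]
10 → replaces 12 → [1, 10, 14, 16]
14 → already a tail → [1, 10, 14, 16]
12 → replaces 14 → [1, 10, 12, 16]
Longest strictly increasing subsequence has length 4, so deletions = 10 − 4 = 6.

6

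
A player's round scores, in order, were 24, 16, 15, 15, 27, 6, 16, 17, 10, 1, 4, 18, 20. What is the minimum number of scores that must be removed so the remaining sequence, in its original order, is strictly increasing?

Fewest deletions = n − (longest strictly increasing subsequence).
Patience tails:
24 → extends → [24]
16 → replaces 24 → [16]
15 → replaces 16 → [15]
15 → already a tail → [15]
27 → extends → [15, 27]
6 → replaces 15 → [6, 27]
16 → replaces 27 → [6, 16]
17 → extends → [6, 16, 17]
10 → replaces 16 → [6, 10, 17]
1 → replaces 6 → [1, 10, 17]
4 → replaces 10 → [1, 4, 17]
18 → extends → [1, 4, 17, 18]
20 → extends → [1, 4, 17, 18, 20]
Longest strictly increasing subsequence has length 5, so deletions = 13 − 5 = 8.

8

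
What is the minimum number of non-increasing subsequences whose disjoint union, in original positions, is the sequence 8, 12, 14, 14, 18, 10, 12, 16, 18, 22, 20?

6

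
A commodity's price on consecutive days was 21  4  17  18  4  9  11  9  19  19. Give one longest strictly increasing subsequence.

Patience tails give the LIS length; then backtrack through the dp parents:
21 → extends → [21]
4 → replaces 21 → [4]
17 → extends → [4, 17]
18 → extends → [4, 17, 18]
4 → already a tail → [4, 17, 18]
9 → replaces 17 → [4, 9, 18]
11 → replaces 18 → [4, 9, 11]
9 → already a tail → [4, 9, 11]
19 → extends → [4, 9, 11, 19]
19 → already a tail → [4, 9, 11, 19]
Length 4; one witness is 4, 17, 18, 19.

4, 17, 18, 19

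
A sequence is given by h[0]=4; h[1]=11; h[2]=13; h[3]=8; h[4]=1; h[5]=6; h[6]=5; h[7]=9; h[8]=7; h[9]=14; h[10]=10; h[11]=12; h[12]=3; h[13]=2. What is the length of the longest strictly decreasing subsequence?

6

Let dp[i] be the longest strictly decreasing subsequence ending at i:
i:      0  1  2  3  4  5  6  7  8  9 10 11 12 13
h[i]:   4 11 13  8  1  6  5  9  7 14 10 12  3  2
dp:     1  1  1  2  3  3  4  2  3  1  2  2  5  6
Maximum is 6.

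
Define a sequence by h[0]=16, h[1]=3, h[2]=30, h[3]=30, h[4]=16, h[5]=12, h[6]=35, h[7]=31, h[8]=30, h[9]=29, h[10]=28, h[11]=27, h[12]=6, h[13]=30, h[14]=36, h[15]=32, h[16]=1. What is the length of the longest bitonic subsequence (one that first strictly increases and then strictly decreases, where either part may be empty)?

inc[i] = longest strictly increasing subsequence ending at i; dec[i] = longest strictly decreasing subsequence starting at i:
i:      0  1  2  3  4  5  6  7  8  9 10 11 12 13 14 15 16
h[i]:  16  3 30 30 16 12 35 31 30 29 28 27  6 30 36 32  1
inc:    1  1  2  2  2  2  3  3  3  3  3  3  2  4  5  5  1
dec:    4  2  6  6  4  3  8  7  6  5  4  3  2  2  3  2  1
Best peak at i=6 (value 35): inc=3, dec=8, length 3+8−1 = 10.

10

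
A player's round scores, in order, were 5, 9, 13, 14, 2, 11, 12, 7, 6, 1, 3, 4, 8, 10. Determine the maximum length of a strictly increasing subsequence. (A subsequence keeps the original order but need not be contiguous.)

5

Let dp[i] be the length of the longest such subsequence ending at index i:
i:      1  2  3  4  5  6  7  8  9 10 11 12 13 14
a[i]:   5  9 13 14  2 11 12  7  6  1  3  4  8 10
dp:     1  2  3  4  1  3  4  2  2  1  2  3  4  5
Maximum dp value is 5.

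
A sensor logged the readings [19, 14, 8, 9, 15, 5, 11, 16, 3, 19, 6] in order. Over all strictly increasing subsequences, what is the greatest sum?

Let S[i] be the best sum of a strictly increasing subsequence ending at i:
i:      1  2  3  4  5  6  7  8  9 10 11
a[i]:  19 14  8  9 15  5 11 16  3 19  6
S:     19 14  8 17 32  5 28 48  3 67 11
Maximum is 67 (e.g. 8 + 9 + 15 + 16 + 19).

67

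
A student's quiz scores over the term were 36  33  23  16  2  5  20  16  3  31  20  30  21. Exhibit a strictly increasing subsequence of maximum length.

2, 5, 16, 20, 30

Patience tails give the LIS length; then backtrack through the dp parents:
36 → extends → [36]
33 → replaces 36 → [33]
23 → replaces 33 → [23]
16 → replaces 23 → [16]
2 → replaces 16 → [2]
5 → extends → [2, 5]
20 → extends → [2, 5, 20]
16 → replaces 20 → [2, 5, 16]
3 → replaces 5 → [2, 3, 16]
31 → extends → [2, 3, 16, 31]
20 → replaces 31 → [2, 3, 16, 20]
30 → extends → [2, 3, 16, 20, 30]
21 → replaces 30 → [2, 3, 16, 20, 21]
Length 5; one witness is 2, 5, 16, 20, 30.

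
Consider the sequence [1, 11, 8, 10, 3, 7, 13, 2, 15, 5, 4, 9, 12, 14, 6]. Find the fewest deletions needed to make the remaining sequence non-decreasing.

Fewest deletions = n − (longest non-decreasing subsequence).
Patience tails:
1 → extends → [1]
11 → extends → [1, 11]
8 → replaces 11 → [1, 8]
10 → extends → [1, 8, 10]
3 → replaces 8 → [1, 3, 10]
7 → replaces 10 → [1, 3, 7]
13 → extends → [1, 3, 7, 13]
2 → replaces 3 → [1, 2, 7, 13]
15 → extends → [1, 2, 7, 13, 15]
5 → replaces 7 → [1, 2, 5, 13, 15]
4 → replaces 5 → [1, 2, 4, 13, 15]
9 → replaces 13 → [1, 2, 4, 9, 15]
12 → replaces 15 → [1, 2, 4, 9, 12]
14 → extends → [1, 2, 4, 9, 12, 14]
6 → replaces 9 → [1, 2, 4, 6, 12, 14]
Longest non-decreasing subsequence has length 6, so deletions = 15 − 6 = 9.

9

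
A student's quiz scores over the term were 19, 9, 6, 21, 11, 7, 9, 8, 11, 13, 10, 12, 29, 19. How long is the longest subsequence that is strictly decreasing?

4

Let dp[i] be the longest strictly decreasing subsequence ending at i:
i:      1  2  3  4  5  6  7  8  9 10 11 12 13 14
a[i]:  19  9  6 21 11  7  9  8 11 13 10 12 29 19
dp:     1  2  3  1  2  3  3  4  2  2  3  3  1  2
Maximum is 4.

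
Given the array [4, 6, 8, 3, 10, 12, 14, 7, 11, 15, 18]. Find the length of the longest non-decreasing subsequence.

8

Track the smallest tail for each achievable length (allowing ties):
4 → extends → [4]
6 → extends → [4, 6]
8 → extends → [4, 6, 8]
3 → replaces 4 → [3, 6, 8]
10 → extends → [3, 6, 8, 10]
12 → extends → [3, 6, 8, 10, 12]
14 → extends → [3, 6, 8, 10, 12, 14]
7 → replaces 8 → [3, 6, 7, 10, 12, 14]
11 → replaces 12 → [3, 6, 7, 10, 11, 14]
15 → extends → [3, 6, 7, 10, 11, 14, 15]
18 → extends → [3, 6, 7, 10, 11, 14, 15, 18]
Eight tails, so the longest non-decreasing subsequence has length 8 (e.g. 4, 6, 8, 10, 12, 14, 15, 18).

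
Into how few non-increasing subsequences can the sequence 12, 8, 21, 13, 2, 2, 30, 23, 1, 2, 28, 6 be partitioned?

4

Place each on the leftmost legal pile:
12 → new pile 1 (tops now [12])
8 → pile 1 (tops now [8])
21 → new pile 2 (tops now [8, 21])
13 → pile 2 (tops now [8, 13])
2 → pile 1 (tops now [2, 13])
2 → pile 1 (tops now [2, 13])
30 → new pile 3 (tops now [2, 13, 30])
23 → pile 3 (tops now [2, 13, 23])
1 → pile 1 (tops now [1, 13, 23])
2 → pile 2 (tops now [1, 2, 23])
28 → new pile 4 (tops now [1, 2, 23, 28])
6 → pile 3 (tops now [1, 2, 6, 28])
Four piles.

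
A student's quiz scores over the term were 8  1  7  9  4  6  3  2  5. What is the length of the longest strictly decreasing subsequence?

5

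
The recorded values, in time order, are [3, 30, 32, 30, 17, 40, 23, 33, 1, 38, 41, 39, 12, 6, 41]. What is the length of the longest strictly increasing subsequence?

Let dp[i] be the length of the longest such subsequence ending at index i:
i:      1  2  3  4  5  6  7  8  9 10 11 12 13 14 15
a[i]:   3 30 32 30 17 40 23 33  1 38 41 39 12  6 41
dp:     1  2  3  2  2  4  3  4  1  5  6  6  2  2  7
Maximum dp value is 7.

7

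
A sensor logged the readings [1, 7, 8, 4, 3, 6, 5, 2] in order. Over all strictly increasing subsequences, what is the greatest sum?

16

Let S[i] be the best sum of a strictly increasing subsequence ending at i:
i:      1  2  3  4  5  6  7  8
a[i]:   1  7  8  4  3  6  5  2
S:      1  8 16  5  4 11 10  3
Maximum is 16 (e.g. 1 + 7 + 8).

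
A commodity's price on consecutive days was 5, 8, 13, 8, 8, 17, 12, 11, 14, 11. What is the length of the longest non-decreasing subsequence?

Track the smallest tail for each achievable length (allowing ties):
5 → extends → [5]
8 → extends → [5, 8]
13 → extends → [5, 8, 13]
8 → replaces 13 → [5, 8, 8]
8 → extends → [5, 8, 8, 8]
17 → extends → [5, 8, 8, 8, 17]
12 → replaces 17 → [5, 8, 8, 8, 12]
11 → replaces 12 → [5, 8, 8, 8, 11]
14 → extends → [5, 8, 8, 8, 11, 14]
11 → replaces 14 → [5, 8, 8, 8, 11, 11]
Six tails, so the longest non-decreasing subsequence has length 6 (e.g. 5, 8, 8, 8, 12, 14).

6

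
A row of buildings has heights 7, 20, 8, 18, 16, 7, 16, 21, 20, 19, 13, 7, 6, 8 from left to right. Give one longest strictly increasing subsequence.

Patience tails give the LIS length; then backtrack through the dp parents:
7 → extends → [7]
20 → extends → [7, 20]
8 → replaces 20 → [7, 8]
18 → extends → [7, 8, 18]
16 → replaces 18 → [7, 8, 16]
7 → already a tail → [7, 8, 16]
16 → already a tail → [7, 8, 16]
21 → extends → [7, 8, 16, 21]
20 → replaces 21 → [7, 8, 16, 20]
19 → replaces 20 → [7, 8, 16, 19]
13 → replaces 16 → [7, 8, 13, 19]
7 → already a tail → [7, 8, 13, 19]
6 → replaces 7 → [6, 8, 13, 19]
8 → already a tail → [6, 8, 13, 19]
Length 4; one witness is 7, 8, 18, 21.

7, 8, 18, 21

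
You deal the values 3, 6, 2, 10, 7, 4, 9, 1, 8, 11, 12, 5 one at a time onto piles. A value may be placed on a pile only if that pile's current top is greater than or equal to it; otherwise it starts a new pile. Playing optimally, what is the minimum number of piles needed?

6

Place each on the leftmost legal pile:
3 → new pile 1 (tops now [3])
6 → new pile 2 (tops now [3, 6])
2 → pile 1 (tops now [2, 6])
10 → new pile 3 (tops now [2, 6, 10])
7 → pile 3 (tops now [2, 6, 7])
4 → pile 2 (tops now [2, 4, 7])
9 → new pile 4 (tops now [2, 4, 7, 9])
1 → pile 1 (tops now [1, 4, 7, 9])
8 → pile 4 (tops now [1, 4, 7, 8])
11 → new pile 5 (tops now [1, 4, 7, 8, 11])
12 → new pile 6 (tops now [1, 4, 7, 8, 11, 12])
5 → pile 3 (tops now [1, 4, 5, 8, 11, 12])
Six piles.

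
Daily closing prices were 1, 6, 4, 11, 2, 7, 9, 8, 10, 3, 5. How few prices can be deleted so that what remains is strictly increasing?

Fewest deletions = n − (longest strictly increasing subsequence).
Patience tails:
1 → extends → [1]
6 → extends → [1, 6]
4 → replaces 6 → [1, 4]
11 → extends → [1, 4, 11]
2 → replaces 4 → [1, 2, 11]
7 → replaces 11 → [1, 2, 7]
9 → extends → [1, 2, 7, 9]
8 → replaces 9 → [1, 2, 7, 8]
10 → extends → [1, 2, 7, 8, 10]
3 → replaces 7 → [1, 2, 3, 8, 10]
5 → replaces 8 → [1, 2, 3, 5, 10]
Longest strictly increasing subsequence has length 5, so deletions = 11 − 5 = 6.

6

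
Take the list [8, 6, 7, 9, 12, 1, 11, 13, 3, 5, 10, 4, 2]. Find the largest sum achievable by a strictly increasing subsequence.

Let S[i] be the best sum of a strictly increasing subsequence ending at i:
i:      1  2  3  4  5  6  7  8  9 10 11 12 13
a[i]:   8  6  7  9 12  1 11 13  3  5 10  4  2
S:      8  6 13 22 34  1 33 47  4  9 32  8  3
Maximum is 47 (e.g. 6 + 7 + 9 + 12 + 13).

47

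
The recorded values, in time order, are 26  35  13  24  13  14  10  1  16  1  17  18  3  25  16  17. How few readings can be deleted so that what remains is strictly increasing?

Fewest deletions = n − (longest strictly increasing subsequence).
Patience tails:
26 → extends → [26]
35 → extends → [26, 35]
13 → replaces 26 → [13, 35]
24 → replaces 35 → [13, 24]
13 → already a tail → [13, 24]
14 → replaces 24 → [13, 14]
10 → replaces 13 → [10, 14]
1 → replaces 10 → [1, 14]
16 → extends → [1, 14, 16]
1 → already a tail → [1, 14, 16]
17 → extends → [1, 14, 16, 17]
18 → extends → [1, 14, 16, 17, 18]
3 → replaces 14 → [1, 3, 16, 17, 18]
25 → extends → [1, 3, 16, 17, 18, 25]
16 → already a tail → [1, 3, 16, 17, 18, 25]
17 → already a tail → [1, 3, 16, 17, 18, 25]
Longest strictly increasing subsequence has length 6, so deletions = 16 − 6 = 10.

10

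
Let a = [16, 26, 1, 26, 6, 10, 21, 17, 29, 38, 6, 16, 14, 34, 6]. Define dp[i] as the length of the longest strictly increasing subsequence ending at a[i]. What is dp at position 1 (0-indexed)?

dp[i] = 1 + max{dp[j] : j<i, a[j]<a[i]} (or 1 if no such j):
i:      0  1  2  3  4  5  6  7  8  9 10 11 12 13 14
a[i]:  16 26  1 26  6 10 21 17 29 38  6 16 14 34  6
dp:     1  2  1  2  2  3  4  4  5  6  2  4  4  6  2
At index 1 the value is 2.

2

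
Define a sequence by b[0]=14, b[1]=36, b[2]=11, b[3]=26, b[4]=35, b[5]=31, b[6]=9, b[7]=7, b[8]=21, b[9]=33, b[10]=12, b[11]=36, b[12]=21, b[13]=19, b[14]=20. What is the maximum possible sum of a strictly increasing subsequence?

Let S[i] be the best sum of a strictly increasing subsequence ending at i:
i:       0   1   2   3   4   5   6   7   8   9  10  11  12  13  14
b[i]:   14  36  11  26  35  31   9   7  21  33  12  36  21  19  20
S:      14  50  11  40  75  71   9   7  35 104  23 140  44  42  62
Maximum is 140 (e.g. 14 + 26 + 31 + 33 + 36).

140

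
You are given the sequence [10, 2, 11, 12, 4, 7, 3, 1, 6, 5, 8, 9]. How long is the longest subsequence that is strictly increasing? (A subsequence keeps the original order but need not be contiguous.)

5

Track the smallest tail for each achievable length (strict):
10 → extends → [10]
2 → replaces 10 → [2]
11 → extends → [2, 11]
12 → extends → [2, 11, 12]
4 → replaces 11 → [2, 4, 12]
7 → replaces 12 → [2, 4, 7]
3 → replaces 4 → [2, 3, 7]
1 → replaces 2 → [1, 3, 7]
6 → replaces 7 → [1, 3, 6]
5 → replaces 6 → [1, 3, 5]
8 → extends → [1, 3, 5, 8]
9 → extends → [1, 3, 5, 8, 9]
Five tails, so the longest strictly increasing subsequence has length 5 (e.g. 2, 4, 7, 8, 9).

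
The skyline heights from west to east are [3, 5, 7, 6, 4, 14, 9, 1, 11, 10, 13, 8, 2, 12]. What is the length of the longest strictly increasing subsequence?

6

Let dp[i] be the length of the longest such subsequence ending at index i:
i:      1  2  3  4  5  6  7  8  9 10 11 12 13 14
a[i]:   3  5  7  6  4 14  9  1 11 10 13  8  2 12
dp:     1  2  3  3  2  4  4  1  5  5  6  4  2  6
Maximum dp value is 6.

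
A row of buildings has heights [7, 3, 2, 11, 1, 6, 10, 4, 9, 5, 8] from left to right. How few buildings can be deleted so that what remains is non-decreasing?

7

Fewest deletions = n − (longest non-decreasing subsequence).
Patience tails:
7 → extends → [7]
3 → replaces 7 → [3]
2 → replaces 3 → [2]
11 → extends → [2, 11]
1 → replaces 2 → [1, 11]
6 → replaces 11 → [1, 6]
10 → extends → [1, 6, 10]
4 → replaces 6 → [1, 4, 10]
9 → replaces 10 → [1, 4, 9]
5 → replaces 9 → [1, 4, 5]
8 → extends → [1, 4, 5, 8]
Longest non-decreasing subsequence has length 4, so deletions = 11 − 4 = 7.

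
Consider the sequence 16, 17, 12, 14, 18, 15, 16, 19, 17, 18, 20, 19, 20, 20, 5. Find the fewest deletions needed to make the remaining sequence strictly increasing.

Fewest deletions = n − (longest strictly increasing subsequence).
i:      1  2  3  4  5  6  7  8  9 10 11 12 13 14 15
a[i]:  16 17 12 14 18 15 16 19 17 18 20 19 20 20  5
dp:     1  2  1  2  3  3  4  5  5  6  7  7  8  8  1
max dp = 8, so deletions = 15 − 8 = 7.

7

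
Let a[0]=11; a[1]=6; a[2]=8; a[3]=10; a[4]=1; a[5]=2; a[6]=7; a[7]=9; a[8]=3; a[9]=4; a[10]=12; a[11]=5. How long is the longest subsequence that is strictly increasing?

Track the smallest tail for each achievable length (strict):
11 → extends → [11]
6 → replaces 11 → [6]
8 → extends → [6, 8]
10 → extends → [6, 8, 10]
1 → replaces 6 → [1, 8, 10]
2 → replaces 8 → [1, 2, 10]
7 → replaces 10 → [1, 2, 7]
9 → extends → [1, 2, 7, 9]
3 → replaces 7 → [1, 2, 3, 9]
4 → replaces 9 → [1, 2, 3, 4]
12 → extends → [1, 2, 3, 4, 12]
5 → replaces 12 → [1, 2, 3, 4, 5]
Five tails, so the longest strictly increasing subsequence has length 5 (e.g. 1, 2, 7, 9, 12).

5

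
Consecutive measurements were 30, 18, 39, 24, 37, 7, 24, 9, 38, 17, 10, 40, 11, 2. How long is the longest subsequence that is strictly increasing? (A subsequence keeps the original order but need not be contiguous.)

5

Let dp[i] be the length of the longest such subsequence ending at index i:
i:      1  2  3  4  5  6  7  8  9 10 11 12 13 14
a[i]:  30 18 39 24 37  7 24  9 38 17 10 40 11  2
dp:     1  1  2  2  3  1  2  2  4  3  3  5  4  1
Maximum dp value is 5.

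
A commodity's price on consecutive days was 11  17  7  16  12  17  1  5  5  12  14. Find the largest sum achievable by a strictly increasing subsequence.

44

Let S[i] be the best sum of a strictly increasing subsequence ending at i:
i:      1  2  3  4  5  6  7  8  9 10 11
a[i]:  11 17  7 16 12 17  1  5  5 12 14
S:     11 28  7 27 23 44  1  6  6 23 37
Maximum is 44 (e.g. 11 + 16 + 17).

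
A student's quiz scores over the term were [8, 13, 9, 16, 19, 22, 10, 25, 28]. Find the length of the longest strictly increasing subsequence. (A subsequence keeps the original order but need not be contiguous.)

Track the smallest tail for each achievable length (strict):
8 → extends → [8]
13 → extends → [8, 13]
9 → replaces 13 → [8, 9]
16 → extends → [8, 9, 16]
19 → extends → [8, 9, 16, 19]
22 → extends → [8, 9, 16, 19, 22]
10 → replaces 16 → [8, 9, 10, 19, 22]
25 → extends → [8, 9, 10, 19, 22, 25]
28 → extends → [8, 9, 10, 19, 22, 25, 28]
Seven tails, so the longest strictly increasing subsequence has length 7 (e.g. 8, 13, 16, 19, 22, 25, 28).

7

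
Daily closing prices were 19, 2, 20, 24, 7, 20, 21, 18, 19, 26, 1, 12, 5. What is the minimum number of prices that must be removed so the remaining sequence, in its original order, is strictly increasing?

Fewest deletions = n − (longest strictly increasing subsequence).
i:      1  2  3  4  5  6  7  8  9 10 11 12 13
a[i]:  19  2 20 24  7 20 21 18 19 26  1 12  5
dp:     1  1  2  3  2  3  4  3  4  5  1  3  2
max dp = 5, so deletions = 13 − 5 = 8.

8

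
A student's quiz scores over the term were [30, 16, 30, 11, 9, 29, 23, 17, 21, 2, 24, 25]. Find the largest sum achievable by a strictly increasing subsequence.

103

Let S[i] be the best sum of a strictly increasing subsequence ending at i:
i:       1   2   3   4   5   6   7   8   9  10  11  12
a[i]:   30  16  30  11   9  29  23  17  21   2  24  25
S:      30  16  46  11   9  45  39  33  54   2  78 103
Maximum is 103 (e.g. 16 + 17 + 21 + 24 + 25).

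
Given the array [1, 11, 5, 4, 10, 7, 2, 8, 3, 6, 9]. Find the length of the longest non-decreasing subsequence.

5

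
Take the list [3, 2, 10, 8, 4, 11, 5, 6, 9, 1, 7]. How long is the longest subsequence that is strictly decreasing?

Negate each value so 'decreasing' becomes 'increasing', then run patience tails on the negated sequence:
-3 → extends → [-3]
-2 → extends → [-3, -2]
-10 → replaces -3 → [-10, -2]
-8 → replaces -2 → [-10, -8]
-4 → extends → [-10, -8, -4]
-11 → replaces -10 → [-11, -8, -4]
-5 → replaces -4 → [-11, -8, -5]
-6 → replaces -5 → [-11, -8, -6]
-9 → replaces -8 → [-11, -9, -6]
-1 → extends → [-11, -9, -6, -1]
-7 → replaces -6 → [-11, -9, -7, -1]
Four tails, so the longest strictly decreasing subsequence of the original has length 4.

4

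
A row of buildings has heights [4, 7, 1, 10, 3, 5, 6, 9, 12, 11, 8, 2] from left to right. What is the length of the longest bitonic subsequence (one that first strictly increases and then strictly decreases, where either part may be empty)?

inc[i] = longest strictly increasing subsequence ending at i; dec[i] = longest strictly decreasing subsequence starting at i:
i:      1  2  3  4  5  6  7  8  9 10 11 12
a[i]:   4  7  1 10  3  5  6  9 12 11  8  2
inc:    1  2  1  3  2  3  4  5  6  6  5  2
dec:    3  3  1  4  2  2  2  3  4  3  2  1
Best peak at i=9 (value 12): inc=6, dec=4, length 6+4−1 = 9.

9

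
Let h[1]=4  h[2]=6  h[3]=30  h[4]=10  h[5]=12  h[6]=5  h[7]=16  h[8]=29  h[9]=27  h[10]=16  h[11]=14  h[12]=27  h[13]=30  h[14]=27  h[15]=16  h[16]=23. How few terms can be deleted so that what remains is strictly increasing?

Fewest deletions = n − (longest strictly increasing subsequence).
i:      1  2  3  4  5  6  7  8  9 10 11 12 13 14 15 16
h[i]:   4  6 30 10 12  5 16 29 27 16 14 27 30 27 16 23
dp:     1  2  3  3  4  2  5  6  6  5  5  6  7  6  6  7
max dp = 7, so deletions = 16 − 7 = 9.

9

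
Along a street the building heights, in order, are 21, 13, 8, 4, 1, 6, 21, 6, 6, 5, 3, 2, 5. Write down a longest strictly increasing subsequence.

Patience tails give the LIS length; then backtrack through the dp parents:
21 → extends → [21]
13 → replaces 21 → [13]
8 → replaces 13 → [8]
4 → replaces 8 → [4]
1 → replaces 4 → [1]
6 → extends → [1, 6]
21 → extends → [1, 6, 21]
6 → already a tail → [1, 6, 21]
6 → already a tail → [1, 6, 21]
5 → replaces 6 → [1, 5, 21]
3 → replaces 5 → [1, 3, 21]
2 → replaces 3 → [1, 2, 21]
5 → replaces 21 → [1, 2, 5]
Length 3; one witness is 4, 6, 21.

4, 6, 21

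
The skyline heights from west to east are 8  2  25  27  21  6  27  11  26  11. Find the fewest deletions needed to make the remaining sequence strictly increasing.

Fewest deletions = n − (longest strictly increasing subsequence).
i:      1  2  3  4  5  6  7  8  9 10
a[i]:   8  2 25 27 21  6 27 11 26 11
dp:     1  1  2  3  2  2  3  3  4  3
max dp = 4, so deletions = 10 − 4 = 6.

6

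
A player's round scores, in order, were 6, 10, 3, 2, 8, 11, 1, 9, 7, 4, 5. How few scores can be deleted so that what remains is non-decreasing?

Fewest deletions = n − (longest non-decreasing subsequence).
Patience tails:
6 → extends → [6]
10 → extends → [6, 10]
3 → replaces 6 → [3, 10]
2 → replaces 3 → [2, 10]
8 → replaces 10 → [2, 8]
11 → extends → [2, 8, 11]
1 → replaces 2 → [1, 8, 11]
9 → replaces 11 → [1, 8, 9]
7 → replaces 8 → [1, 7, 9]
4 → replaces 7 → [1, 4, 9]
5 → replaces 9 → [1, 4, 5]
Longest non-decreasing subsequence has length 3, so deletions = 11 − 3 = 8.

8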